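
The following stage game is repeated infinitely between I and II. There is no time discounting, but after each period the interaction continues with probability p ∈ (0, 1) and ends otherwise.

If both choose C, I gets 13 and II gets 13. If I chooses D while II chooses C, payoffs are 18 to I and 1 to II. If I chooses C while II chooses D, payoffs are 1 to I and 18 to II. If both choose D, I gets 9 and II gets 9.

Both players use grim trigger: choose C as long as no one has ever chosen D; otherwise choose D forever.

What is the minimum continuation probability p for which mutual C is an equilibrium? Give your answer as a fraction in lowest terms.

5/9

Expected cooperation value is 13 + p·13 + p²·13 + … = 13/(1−p); deviation gives 18 + p·9/(1−p).
13 ≥ 18(1−p) + 9p ⇒ 9p ≥ 5 ⇒ p ≥ 5/9.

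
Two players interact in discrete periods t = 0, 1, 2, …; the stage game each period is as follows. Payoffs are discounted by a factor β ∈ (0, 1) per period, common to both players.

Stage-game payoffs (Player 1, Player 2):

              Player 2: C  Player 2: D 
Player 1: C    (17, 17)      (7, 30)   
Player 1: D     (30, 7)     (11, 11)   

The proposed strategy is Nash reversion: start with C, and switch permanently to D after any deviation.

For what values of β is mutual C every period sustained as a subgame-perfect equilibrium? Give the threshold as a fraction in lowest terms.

13/19

17/(1−β) ≥ 30 + 11β/(1−β)
17 ≥ 30 − 19β
β ≥ 13/19.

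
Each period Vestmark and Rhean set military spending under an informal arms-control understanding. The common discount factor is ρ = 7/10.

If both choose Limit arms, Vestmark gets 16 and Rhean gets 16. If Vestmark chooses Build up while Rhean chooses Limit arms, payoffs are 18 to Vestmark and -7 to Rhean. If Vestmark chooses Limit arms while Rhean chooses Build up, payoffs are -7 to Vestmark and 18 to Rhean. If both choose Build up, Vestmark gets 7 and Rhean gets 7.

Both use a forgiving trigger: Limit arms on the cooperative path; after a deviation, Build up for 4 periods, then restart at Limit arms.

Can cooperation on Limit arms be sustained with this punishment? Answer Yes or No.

Yes

A one-shot deviation gives 18 now, then 7 for 4 periods, then back to 16.
Gain from deviating: (18−16) today; loss: (16−7) in each of the next 4 periods.
No-deviation condition: (16−7)(ρ+…+ρ^4) ≥ 18−16, i.e. ρ+…+ρ^4 ≥ 2/9.
At ρ = 7/10: ρ+…+ρ^4 = 1.7731 ≥ 0.2222.
So cooperation is sustainable.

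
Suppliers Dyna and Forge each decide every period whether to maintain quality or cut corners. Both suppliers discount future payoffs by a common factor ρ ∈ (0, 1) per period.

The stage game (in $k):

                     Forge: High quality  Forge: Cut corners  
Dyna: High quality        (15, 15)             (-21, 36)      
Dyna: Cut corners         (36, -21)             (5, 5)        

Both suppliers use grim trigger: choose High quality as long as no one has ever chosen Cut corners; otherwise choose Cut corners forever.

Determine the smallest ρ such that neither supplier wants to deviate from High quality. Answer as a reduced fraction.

15/(1−ρ) ≥ 36 + 5ρ/(1−ρ)
15 ≥ 36 − 31ρ
ρ ≥ 21/31.

21/31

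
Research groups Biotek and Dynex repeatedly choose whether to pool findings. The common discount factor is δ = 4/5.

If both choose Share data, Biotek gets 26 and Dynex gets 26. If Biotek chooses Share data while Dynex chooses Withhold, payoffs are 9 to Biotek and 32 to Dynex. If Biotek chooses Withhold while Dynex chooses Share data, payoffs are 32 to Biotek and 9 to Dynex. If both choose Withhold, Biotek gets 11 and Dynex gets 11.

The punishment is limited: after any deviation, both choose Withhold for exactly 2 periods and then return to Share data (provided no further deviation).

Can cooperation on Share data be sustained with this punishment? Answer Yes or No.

IC: δ+…+δ^2 ≥ (32−26)/(26−11) = 2/5.
At δ = 4/5: partial sum = 1.4400 ≥ 0.4000. Cooperation sustainable.

Yes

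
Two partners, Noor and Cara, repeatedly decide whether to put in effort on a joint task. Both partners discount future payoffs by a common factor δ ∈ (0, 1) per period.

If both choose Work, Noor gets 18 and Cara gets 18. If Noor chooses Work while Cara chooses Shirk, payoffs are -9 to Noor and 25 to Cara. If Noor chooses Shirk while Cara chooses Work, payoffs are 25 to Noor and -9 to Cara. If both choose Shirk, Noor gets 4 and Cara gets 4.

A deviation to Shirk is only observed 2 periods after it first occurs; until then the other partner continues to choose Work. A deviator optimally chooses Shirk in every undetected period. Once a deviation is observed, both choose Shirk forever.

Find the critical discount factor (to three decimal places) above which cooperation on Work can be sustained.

0.577

A deviator earns 25 for 2 periods, then 4 forever; cooperating earns 18 forever. Multiplying the IC by (1−δ):
18 ≥ 25(1−δ^2) + 4δ^2, so 21·δ^2 ≥ 7 and δ^2 ≥ 1/3.
δ ≥ (1/3)^(1/2) ≈ 0.577.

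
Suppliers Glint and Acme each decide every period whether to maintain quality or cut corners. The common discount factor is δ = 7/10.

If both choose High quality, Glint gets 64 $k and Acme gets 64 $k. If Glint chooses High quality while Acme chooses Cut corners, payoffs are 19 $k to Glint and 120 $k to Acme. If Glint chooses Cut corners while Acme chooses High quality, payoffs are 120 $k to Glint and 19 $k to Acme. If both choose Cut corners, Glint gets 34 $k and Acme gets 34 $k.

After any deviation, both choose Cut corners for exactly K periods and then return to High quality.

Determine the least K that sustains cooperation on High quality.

Need Σ_{k=1}^{K} δ^k ≥ (120−64)/(64−34) = 1.8667 at δ = 7/10.
At K = 4 the sum is 1.7731 < 1.8667; at K = 5 it is 1.9412 ≥ 1.8667.
So the minimum punishment length is K = 5.

5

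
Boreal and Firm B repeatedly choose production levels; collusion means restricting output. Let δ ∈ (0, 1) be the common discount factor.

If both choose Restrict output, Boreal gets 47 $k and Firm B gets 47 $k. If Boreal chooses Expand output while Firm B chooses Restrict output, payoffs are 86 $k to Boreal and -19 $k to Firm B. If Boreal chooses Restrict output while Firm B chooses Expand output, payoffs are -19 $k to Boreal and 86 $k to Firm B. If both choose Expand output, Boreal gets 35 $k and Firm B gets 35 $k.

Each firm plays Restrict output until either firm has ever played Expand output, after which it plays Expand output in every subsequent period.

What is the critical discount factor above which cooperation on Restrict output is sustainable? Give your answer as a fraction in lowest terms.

Cooperation forever yields 47 each period: 47/(1−δ).
Deviating yields 86 once, then 35 forever: 86 + 35δ/(1−δ).
No profitable deviation requires 47/(1−δ) ≥ 86 + 35δ/(1−δ).
Multiplying by (1−δ): 47 ≥ 86(1−δ) + 35δ = 86 − 51δ.
So 51δ ≥ 39, i.e. δ ≥ 39/51 = 13/17.

13/17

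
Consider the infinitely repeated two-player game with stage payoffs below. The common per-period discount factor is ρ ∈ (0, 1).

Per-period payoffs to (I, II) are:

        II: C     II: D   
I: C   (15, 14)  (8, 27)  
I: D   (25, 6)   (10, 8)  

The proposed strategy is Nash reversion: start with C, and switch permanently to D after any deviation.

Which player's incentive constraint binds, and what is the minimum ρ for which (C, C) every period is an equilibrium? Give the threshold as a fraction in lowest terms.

I: cooperation gives 15 each period; deviation gives 25 once then 10 forever.
  15/(1−ρ) ≥ 25 + 10ρ/(1−ρ) ⇒ ρ ≥ 10/15 = 2/3.
II: cooperation gives 14 each period; deviation gives 27 once then 8 forever.
  ρ ≥ 13/19.
Both must hold, so the binding constraint is II's: ρ ≥ 13/19.

II; ρ ≥ 13/19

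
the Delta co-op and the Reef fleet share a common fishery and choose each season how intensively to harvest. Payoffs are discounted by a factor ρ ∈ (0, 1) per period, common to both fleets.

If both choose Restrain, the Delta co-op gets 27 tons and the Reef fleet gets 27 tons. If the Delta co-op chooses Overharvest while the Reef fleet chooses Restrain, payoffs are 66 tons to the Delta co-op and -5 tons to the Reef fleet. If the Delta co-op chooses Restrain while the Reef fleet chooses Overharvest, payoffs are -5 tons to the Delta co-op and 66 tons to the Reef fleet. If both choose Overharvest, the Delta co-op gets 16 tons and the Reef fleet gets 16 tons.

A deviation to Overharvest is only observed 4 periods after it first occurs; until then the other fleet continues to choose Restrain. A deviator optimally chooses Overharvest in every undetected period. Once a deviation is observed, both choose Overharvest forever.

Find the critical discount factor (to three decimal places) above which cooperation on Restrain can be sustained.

The best deviation is to choose Overharvest for all 4 undetected periods, earning 66 each, then 16 forever once detected.
Deviation value: 66(1−ρ^4)/(1−ρ) + 16ρ^4/(1−ρ); cooperation value: 27/(1−ρ).
IC: 27 ≥ 66(1−ρ^4) + 16ρ^4 = 66 − 50ρ^4.
So ρ^4 ≥ 39/50, giving ρ ≥ (39/50)^(1/4) ≈ 0.940.

0.940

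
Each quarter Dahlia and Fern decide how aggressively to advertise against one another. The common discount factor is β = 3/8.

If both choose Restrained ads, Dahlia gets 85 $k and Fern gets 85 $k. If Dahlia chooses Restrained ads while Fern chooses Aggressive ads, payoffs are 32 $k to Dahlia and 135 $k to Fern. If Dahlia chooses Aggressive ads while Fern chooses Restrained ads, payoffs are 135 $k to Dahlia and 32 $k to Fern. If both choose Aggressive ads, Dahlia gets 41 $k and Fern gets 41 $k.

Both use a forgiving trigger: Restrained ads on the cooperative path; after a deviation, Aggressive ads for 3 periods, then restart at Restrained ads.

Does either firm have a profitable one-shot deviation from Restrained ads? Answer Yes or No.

Yes

IC: β+…+β^3 ≥ (135−85)/(85−41) = 25/22.
At β = 3/8: partial sum = 0.5684 < 1.1364. Cooperation not sustainable.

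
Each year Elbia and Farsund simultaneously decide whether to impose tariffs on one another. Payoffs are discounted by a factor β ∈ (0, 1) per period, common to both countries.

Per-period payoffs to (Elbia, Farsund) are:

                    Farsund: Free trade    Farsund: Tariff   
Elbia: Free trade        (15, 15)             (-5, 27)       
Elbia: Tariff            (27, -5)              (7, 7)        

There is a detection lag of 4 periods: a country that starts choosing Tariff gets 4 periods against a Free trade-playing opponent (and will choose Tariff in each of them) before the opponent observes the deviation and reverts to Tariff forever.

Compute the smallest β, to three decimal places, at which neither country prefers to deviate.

0.880

The best deviation is to choose Tariff for all 4 undetected periods, earning 27 each, then 7 forever once detected.
Deviation value: 27(1−β^4)/(1−β) + 7β^4/(1−β); cooperation value: 15/(1−β).
IC: 15 ≥ 27(1−β^4) + 7β^4 = 27 − 20β^4.
So β^4 ≥ 12/20 = 3/5, giving β ≥ (3/5)^(1/4) ≈ 0.880.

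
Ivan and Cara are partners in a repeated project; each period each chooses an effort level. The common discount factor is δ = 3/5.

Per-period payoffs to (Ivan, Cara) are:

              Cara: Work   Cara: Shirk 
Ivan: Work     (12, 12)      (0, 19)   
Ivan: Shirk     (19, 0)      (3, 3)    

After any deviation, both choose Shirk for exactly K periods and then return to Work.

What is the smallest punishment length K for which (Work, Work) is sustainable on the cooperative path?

2

IC: δ(1−δ^K)/(1−δ) ≥ (19−12)/(12−3) = 7/9.
With δ = 3/5: need 1 − δ^K ≥ 7/9·(1−3/5)/(3/5), i.e. δ^K ≤ 0.4815.
Since (3/5)^1 = 0.6000 and (3/5)^2 = 0.3600, the smallest such K is 2.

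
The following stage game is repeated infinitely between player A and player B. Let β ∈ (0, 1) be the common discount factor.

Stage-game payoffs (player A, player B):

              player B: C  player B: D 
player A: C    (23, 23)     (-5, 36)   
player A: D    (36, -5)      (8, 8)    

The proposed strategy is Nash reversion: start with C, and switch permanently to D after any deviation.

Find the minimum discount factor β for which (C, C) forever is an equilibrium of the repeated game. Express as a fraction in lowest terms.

13/28

23/(1−β) ≥ 36 + 8β/(1−β)
23 ≥ 36 − 28β
β ≥ 13/28.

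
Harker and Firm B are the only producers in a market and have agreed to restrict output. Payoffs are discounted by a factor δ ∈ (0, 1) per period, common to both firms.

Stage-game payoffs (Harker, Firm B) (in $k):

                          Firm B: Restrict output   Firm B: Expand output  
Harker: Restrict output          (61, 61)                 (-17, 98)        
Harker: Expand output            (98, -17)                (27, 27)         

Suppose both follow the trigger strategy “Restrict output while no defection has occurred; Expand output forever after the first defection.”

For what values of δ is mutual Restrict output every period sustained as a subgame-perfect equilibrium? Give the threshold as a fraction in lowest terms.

37/71

One-period gain from deviating is 98 − 61 = 37. The loss is 61 − 27 = 34 in every subsequent period, with present value 34·δ/(1−δ).
Deviation is unprofitable when 34·δ/(1−δ) ≥ 37, i.e. δ/(1−δ) ≥ 37/34.
Equivalently δ ≥ 37/(37+34) = 37/71.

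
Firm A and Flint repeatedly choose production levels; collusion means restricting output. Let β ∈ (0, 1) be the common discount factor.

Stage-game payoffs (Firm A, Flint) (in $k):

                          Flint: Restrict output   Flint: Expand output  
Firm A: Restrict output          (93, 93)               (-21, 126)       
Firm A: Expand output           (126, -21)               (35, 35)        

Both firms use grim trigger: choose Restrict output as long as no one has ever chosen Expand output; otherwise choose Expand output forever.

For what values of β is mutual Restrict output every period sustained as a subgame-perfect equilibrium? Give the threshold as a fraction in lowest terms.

33/91

93/(1−β) ≥ 126 + 35β/(1−β)
93 ≥ 126 − 91β
β ≥ 33/91.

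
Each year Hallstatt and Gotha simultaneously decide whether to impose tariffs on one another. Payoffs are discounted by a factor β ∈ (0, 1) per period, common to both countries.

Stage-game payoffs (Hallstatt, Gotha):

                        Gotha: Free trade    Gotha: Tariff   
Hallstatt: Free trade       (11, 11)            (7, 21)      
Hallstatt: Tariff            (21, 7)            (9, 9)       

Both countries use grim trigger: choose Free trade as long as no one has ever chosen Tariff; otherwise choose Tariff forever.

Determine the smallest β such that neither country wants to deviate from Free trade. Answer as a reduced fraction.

Cooperation forever yields 11 each period: 11/(1−β).
Deviating yields 21 once, then 9 forever: 21 + 9β/(1−β).
No profitable deviation requires 11/(1−β) ≥ 21 + 9β/(1−β).
Multiplying by (1−β): 11 ≥ 21(1−β) + 9β = 21 − 12β.
So 12β ≥ 10, i.e. β ≥ 10/12 = 5/6.

5/6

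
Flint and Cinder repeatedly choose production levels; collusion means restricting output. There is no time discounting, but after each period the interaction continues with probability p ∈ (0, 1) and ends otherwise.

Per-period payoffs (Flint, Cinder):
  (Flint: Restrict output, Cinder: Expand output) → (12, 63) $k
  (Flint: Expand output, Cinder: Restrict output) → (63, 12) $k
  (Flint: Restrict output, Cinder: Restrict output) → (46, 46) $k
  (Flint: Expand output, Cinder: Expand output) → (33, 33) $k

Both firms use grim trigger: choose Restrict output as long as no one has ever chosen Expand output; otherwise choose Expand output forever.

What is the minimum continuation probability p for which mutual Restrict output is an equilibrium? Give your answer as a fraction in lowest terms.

17/30

Expected cooperation value is 46 + p·46 + p²·46 + … = 46/(1−p); deviation gives 63 + p·33/(1−p).
46 ≥ 63(1−p) + 33p ⇒ 30p ≥ 17 ⇒ p ≥ 17/30.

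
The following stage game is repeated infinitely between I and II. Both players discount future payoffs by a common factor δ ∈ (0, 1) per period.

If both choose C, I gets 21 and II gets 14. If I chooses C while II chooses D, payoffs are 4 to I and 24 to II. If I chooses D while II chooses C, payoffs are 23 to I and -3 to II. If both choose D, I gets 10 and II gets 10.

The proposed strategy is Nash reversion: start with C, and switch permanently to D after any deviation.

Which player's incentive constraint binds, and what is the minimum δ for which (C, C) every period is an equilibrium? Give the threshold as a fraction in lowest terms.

I's threshold: (23−21)/(23−10) = 2/13.
II's threshold: (24−14)/(24−10) = 5/7.
2/13 < 5/7, so II binds and δ* = 5/7.

II; δ ≥ 5/7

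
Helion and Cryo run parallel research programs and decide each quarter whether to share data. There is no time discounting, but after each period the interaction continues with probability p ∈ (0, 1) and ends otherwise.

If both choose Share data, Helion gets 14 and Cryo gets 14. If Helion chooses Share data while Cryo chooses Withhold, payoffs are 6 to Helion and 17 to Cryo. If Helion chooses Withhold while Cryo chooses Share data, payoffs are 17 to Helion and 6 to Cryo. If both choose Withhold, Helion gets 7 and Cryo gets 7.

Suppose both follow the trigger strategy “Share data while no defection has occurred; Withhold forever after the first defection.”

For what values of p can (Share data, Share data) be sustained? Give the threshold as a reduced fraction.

3/10

Expected cooperation value is 14 + p·14 + p²·14 + … = 14/(1−p); deviation gives 17 + p·7/(1−p).
14 ≥ 17(1−p) + 7p ⇒ 10p ≥ 3 ⇒ p ≥ 3/10.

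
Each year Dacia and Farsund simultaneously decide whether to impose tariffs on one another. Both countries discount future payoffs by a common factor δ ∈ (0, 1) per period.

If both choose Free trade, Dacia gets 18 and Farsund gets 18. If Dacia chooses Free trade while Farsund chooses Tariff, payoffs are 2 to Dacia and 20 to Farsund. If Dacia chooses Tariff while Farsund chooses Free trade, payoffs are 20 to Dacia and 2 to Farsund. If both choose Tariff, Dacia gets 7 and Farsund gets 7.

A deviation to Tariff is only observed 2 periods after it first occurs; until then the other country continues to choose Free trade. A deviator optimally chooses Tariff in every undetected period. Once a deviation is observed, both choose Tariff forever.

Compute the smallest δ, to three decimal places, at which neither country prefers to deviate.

0.392

Deviating for the 2 undetected periods gains 20−18 = 2 per period over cooperation, then loses 18−7 = 11 per period forever once punishment starts.
Gain: 2(1 + δ + … + δ^1); loss: 11·δ^2/(1−δ).
No profitable deviation ⇔ 2(1−δ^2) ≤ 11·δ^2, i.e. δ^2 ≥ 2/(2+11) = 2/13.
Hence δ ≥ (2/13)^(1/2) ≈ 0.392.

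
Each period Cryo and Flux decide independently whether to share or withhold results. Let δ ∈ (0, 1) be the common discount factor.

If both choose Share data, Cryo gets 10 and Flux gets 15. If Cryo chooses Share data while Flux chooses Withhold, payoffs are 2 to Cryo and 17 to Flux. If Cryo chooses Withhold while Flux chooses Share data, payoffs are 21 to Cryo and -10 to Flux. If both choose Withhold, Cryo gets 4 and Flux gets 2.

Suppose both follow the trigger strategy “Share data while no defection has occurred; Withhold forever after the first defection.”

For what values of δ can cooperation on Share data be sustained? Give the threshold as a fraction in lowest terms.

11/17

Cryo's threshold: (21−10)/(21−4) = 11/17.
Flux's threshold: (17−15)/(17−2) = 2/15.
11/17 > 2/15, so Cryo binds and δ* = 11/17.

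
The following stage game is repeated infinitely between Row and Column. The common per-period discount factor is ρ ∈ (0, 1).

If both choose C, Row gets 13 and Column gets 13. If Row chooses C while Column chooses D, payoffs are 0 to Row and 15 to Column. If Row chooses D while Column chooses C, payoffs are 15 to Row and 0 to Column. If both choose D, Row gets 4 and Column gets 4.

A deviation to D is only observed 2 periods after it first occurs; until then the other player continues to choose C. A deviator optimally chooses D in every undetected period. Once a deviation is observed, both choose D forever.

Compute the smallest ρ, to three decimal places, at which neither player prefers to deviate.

0.426

Deviating for the 2 undetected periods gains 15−13 = 2 per period over cooperation, then loses 13−4 = 9 per period forever once punishment starts.
Gain: 2(1 + ρ + … + ρ^1); loss: 9·ρ^2/(1−ρ).
No profitable deviation ⇔ 2(1−ρ^2) ≤ 9·ρ^2, i.e. ρ^2 ≥ 2/(2+9) = 2/11.
Hence ρ ≥ (2/11)^(1/2) ≈ 0.426.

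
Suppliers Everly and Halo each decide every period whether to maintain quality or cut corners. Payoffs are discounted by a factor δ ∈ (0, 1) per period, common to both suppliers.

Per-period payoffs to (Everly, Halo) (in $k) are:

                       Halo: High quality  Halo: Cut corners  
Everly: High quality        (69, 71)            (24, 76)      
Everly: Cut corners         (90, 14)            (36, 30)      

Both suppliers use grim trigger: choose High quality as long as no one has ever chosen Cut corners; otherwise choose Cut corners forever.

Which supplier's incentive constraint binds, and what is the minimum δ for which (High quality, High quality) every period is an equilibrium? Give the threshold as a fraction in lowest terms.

Everly: cooperation gives 69 each period; deviation gives 90 once then 36 forever.
  69/(1−δ) ≥ 90 + 36δ/(1−δ) ⇒ δ ≥ 21/54 = 7/18.
Halo: cooperation gives 71 each period; deviation gives 76 once then 30 forever.
  δ ≥ 5/46.
Both must hold, so the binding constraint is Everly's: δ ≥ 7/18.

Everly; δ ≥ 7/18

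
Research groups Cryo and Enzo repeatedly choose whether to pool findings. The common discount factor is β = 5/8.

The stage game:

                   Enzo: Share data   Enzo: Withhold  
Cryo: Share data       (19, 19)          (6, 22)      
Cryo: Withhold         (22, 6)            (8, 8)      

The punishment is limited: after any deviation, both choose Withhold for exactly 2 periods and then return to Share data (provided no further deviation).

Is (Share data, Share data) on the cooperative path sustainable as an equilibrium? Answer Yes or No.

Yes

IC: β+…+β^2 ≥ (22−19)/(19−8) = 3/11.
At β = 5/8: partial sum = 1.0156 ≥ 0.2727. Cooperation sustainable.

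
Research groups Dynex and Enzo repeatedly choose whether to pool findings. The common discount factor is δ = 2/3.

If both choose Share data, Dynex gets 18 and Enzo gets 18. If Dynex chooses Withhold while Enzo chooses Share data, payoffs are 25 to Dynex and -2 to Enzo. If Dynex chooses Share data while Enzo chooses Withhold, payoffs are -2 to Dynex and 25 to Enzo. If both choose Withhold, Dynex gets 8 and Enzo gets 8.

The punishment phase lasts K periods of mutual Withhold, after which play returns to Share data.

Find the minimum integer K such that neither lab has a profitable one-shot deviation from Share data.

2

Need Σ_{k=1}^{K} δ^k ≥ (25−18)/(18−8) = 0.7000 at δ = 2/3.
At K = 1 the sum is 0.6667 < 0.7000; at K = 2 it is 1.1111 ≥ 0.7000.
So the minimum punishment length is K = 2.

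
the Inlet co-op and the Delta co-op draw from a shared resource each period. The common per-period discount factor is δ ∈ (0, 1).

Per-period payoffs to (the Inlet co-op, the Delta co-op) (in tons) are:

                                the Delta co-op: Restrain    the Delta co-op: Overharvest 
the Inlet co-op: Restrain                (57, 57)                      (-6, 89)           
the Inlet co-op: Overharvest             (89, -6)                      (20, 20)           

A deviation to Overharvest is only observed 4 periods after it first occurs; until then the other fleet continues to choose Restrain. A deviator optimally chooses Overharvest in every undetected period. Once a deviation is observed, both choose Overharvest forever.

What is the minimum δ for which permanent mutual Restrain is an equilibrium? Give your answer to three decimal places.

0.825

Deviating for the 4 undetected periods gains 89−57 = 32 per period over cooperation, then loses 57−20 = 37 per period forever once punishment starts.
Gain: 32(1 + δ + … + δ^3); loss: 37·δ^4/(1−δ).
No profitable deviation ⇔ 32(1−δ^4) ≤ 37·δ^4, i.e. δ^4 ≥ 32/(32+37) = 32/69.
Hence δ ≥ (32/69)^(1/4) ≈ 0.825.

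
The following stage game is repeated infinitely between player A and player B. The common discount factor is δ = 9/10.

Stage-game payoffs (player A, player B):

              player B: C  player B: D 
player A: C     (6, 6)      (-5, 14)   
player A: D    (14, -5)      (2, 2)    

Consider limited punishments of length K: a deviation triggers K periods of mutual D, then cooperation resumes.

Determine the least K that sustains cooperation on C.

3

No profitable deviation requires (6−2)(δ+…+δ^K) ≥ 14−6, i.e. δ+…+δ^K ≥ 2 ≈ 2.0000.
With δ = 9/10, the partial sums are K=1: 0.9000, K=2: 1.7100, K=3: 2.4390.
K = 3 is the first length at which the sum reaches 2.0000.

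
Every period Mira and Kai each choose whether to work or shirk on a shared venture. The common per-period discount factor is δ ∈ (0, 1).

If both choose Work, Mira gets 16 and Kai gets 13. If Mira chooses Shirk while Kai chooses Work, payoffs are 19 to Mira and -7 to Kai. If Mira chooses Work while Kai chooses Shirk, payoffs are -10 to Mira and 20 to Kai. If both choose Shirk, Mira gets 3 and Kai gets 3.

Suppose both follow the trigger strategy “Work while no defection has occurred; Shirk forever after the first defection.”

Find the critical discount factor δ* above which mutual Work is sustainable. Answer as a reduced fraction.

For Mira: deviation gain 19−16 = 3, per-period punishment loss 16−3 = 13. IC gives δ ≥ 3/16.
For Kai: gain 7, loss 10 per period, so δ ≥ 7/17.
The tighter constraint is Kai's, so cooperation needs δ ≥ 7/17.

7/17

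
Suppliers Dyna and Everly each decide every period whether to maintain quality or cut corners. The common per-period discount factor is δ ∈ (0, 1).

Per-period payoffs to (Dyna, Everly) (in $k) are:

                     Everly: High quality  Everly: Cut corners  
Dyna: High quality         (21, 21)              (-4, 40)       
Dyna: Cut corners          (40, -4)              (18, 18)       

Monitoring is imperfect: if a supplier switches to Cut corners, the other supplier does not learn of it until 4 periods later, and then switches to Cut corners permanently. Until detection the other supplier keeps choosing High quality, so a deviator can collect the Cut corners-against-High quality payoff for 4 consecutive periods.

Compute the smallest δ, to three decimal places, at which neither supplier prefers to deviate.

0.964

Deviating for the 4 undetected periods gains 40−21 = 19 per period over cooperation, then loses 21−18 = 3 per period forever once punishment starts.
Gain: 19(1 + δ + … + δ^3); loss: 3·δ^4/(1−δ).
No profitable deviation ⇔ 19(1−δ^4) ≤ 3·δ^4, i.e. δ^4 ≥ 19/(19+3) = 19/22.
Hence δ ≥ (19/22)^(1/4) ≈ 0.964.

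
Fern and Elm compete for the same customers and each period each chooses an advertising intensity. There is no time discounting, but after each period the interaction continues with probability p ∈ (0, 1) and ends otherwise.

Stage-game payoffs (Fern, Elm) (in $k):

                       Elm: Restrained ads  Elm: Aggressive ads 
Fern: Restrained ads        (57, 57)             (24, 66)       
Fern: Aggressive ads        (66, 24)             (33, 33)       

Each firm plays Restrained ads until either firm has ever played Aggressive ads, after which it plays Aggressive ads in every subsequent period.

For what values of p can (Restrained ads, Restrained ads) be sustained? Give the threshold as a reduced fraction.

3/11

Expected cooperation value is 57 + p·57 + p²·57 + … = 57/(1−p); deviation gives 66 + p·33/(1−p).
57 ≥ 66(1−p) + 33p ⇒ 33p ≥ 9 ⇒ p ≥ 9/33 = 3/11.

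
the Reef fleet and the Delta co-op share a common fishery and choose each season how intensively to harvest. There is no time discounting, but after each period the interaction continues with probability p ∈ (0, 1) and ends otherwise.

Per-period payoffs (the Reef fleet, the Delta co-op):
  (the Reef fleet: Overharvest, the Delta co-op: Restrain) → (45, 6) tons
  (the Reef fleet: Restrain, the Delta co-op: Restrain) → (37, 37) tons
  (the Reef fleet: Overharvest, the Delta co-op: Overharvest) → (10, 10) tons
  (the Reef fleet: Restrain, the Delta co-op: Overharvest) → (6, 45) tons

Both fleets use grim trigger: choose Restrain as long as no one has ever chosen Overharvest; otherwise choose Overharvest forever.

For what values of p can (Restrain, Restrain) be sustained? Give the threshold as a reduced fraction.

Expected cooperation value is 37 + p·37 + p²·37 + … = 37/(1−p); deviation gives 45 + p·10/(1−p).
37 ≥ 45(1−p) + 10p ⇒ 35p ≥ 8 ⇒ p ≥ 8/35.

8/35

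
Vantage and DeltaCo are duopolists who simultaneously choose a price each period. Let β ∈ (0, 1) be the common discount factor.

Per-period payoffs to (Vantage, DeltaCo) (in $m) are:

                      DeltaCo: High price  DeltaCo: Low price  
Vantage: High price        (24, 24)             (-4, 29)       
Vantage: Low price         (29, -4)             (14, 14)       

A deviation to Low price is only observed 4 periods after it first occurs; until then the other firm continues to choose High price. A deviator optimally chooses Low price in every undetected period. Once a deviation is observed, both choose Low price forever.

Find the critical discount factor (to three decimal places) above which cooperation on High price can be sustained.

0.760

The best deviation is to choose Low price for all 4 undetected periods, earning 29 each, then 14 forever once detected.
Deviation value: 29(1−β^4)/(1−β) + 14β^4/(1−β); cooperation value: 24/(1−β).
IC: 24 ≥ 29(1−β^4) + 14β^4 = 29 − 15β^4.
So β^4 ≥ 5/15 = 1/3, giving β ≥ (1/3)^(1/4) ≈ 0.760.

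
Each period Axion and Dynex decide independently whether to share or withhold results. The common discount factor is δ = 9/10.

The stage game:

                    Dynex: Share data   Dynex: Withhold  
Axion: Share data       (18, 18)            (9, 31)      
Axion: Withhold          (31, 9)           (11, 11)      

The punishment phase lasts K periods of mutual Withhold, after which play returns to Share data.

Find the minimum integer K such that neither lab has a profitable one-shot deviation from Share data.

3

No profitable deviation requires (18−11)(δ+…+δ^K) ≥ 31−18, i.e. δ+…+δ^K ≥ 13/7 ≈ 1.8571.
With δ = 9/10, the partial sums are K=1: 0.9000, K=2: 1.7100, K=3: 2.4390.
K = 3 is the first length at which the sum reaches 1.8571.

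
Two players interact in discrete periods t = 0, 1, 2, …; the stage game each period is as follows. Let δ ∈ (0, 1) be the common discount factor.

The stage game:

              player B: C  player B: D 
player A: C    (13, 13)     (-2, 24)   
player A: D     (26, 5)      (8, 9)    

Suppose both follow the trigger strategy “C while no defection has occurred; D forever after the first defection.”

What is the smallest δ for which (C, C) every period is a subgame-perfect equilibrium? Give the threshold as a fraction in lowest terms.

11/15

player A's threshold: (26−13)/(26−8) = 13/18.
player B's threshold: (24−13)/(24−9) = 11/15.
13/18 < 11/15, so player B binds and δ* = 11/15.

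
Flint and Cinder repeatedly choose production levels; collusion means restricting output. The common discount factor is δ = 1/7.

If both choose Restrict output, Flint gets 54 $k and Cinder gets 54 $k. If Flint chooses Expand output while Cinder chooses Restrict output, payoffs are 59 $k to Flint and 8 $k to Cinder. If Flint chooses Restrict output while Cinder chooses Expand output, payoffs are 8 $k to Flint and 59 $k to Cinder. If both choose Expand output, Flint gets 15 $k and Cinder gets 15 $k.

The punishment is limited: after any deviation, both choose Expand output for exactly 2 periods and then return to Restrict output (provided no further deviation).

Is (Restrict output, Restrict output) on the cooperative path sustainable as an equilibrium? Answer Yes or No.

Yes

A one-shot deviation gives 59 now, then 15 for 2 periods, then back to 54.
Gain from deviating: (59−54) today; loss: (54−15) in each of the next 2 periods.
No-deviation condition: (54−15)(δ+…+δ^2) ≥ 59−54, i.e. δ+…+δ^2 ≥ 5/39.
At δ = 1/7: δ+…+δ^2 = 0.1633 ≥ 0.1282.
So cooperation is sustainable.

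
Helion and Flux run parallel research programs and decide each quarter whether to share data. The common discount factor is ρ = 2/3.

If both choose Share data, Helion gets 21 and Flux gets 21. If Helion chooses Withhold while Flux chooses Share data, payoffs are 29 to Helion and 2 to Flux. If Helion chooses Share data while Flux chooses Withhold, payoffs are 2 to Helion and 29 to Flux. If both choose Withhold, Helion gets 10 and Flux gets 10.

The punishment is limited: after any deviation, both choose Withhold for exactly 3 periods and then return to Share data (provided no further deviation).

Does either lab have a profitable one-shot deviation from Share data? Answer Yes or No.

No

Comparing payoff streams over the 4 periods until play realigns: cooperate → 21(1+ρ+…+ρ^3); deviate → 29 + 10(ρ+…+ρ^3).
Cooperation is sustained iff (21−10)(ρ+…+ρ^3) ≥ 29−21.
ρ+…+ρ^3 = 2/3·(1−(2/3)^3)/(1−2/3) = 1.4074, and (29−21)/(21−10) = 0.7273.
1.4074 ≥ 0.7273, so cooperation is sustainable.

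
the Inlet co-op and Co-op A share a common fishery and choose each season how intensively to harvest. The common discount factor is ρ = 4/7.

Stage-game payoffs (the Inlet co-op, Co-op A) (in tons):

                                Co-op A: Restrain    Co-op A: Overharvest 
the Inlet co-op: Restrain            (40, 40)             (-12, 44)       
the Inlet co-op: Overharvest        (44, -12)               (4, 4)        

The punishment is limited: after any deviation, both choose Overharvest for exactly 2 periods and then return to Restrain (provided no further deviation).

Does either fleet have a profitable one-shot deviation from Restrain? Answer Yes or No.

No

Comparing payoff streams over the 3 periods until play realigns: cooperate → 40(1+ρ+…+ρ^2); deviate → 44 + 4(ρ+…+ρ^2).
Cooperation is sustained iff (40−4)(ρ+…+ρ^2) ≥ 44−40.
ρ+…+ρ^2 = 4/7·(1−(4/7)^2)/(1−4/7) = 0.8980, and (44−40)/(40−4) = 0.1111.
0.8980 ≥ 0.1111, so cooperation is sustainable.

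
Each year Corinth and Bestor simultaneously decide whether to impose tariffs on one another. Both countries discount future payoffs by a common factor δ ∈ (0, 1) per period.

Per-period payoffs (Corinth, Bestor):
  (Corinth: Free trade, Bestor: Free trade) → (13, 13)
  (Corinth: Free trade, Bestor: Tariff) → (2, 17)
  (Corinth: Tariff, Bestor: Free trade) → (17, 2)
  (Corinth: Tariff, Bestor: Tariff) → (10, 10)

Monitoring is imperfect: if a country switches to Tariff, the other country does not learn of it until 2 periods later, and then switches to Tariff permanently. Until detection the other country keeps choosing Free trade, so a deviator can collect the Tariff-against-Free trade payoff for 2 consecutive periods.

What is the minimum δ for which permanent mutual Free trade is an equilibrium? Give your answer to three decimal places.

A deviator earns 17 for 2 periods, then 10 forever; cooperating earns 13 forever. Multiplying the IC by (1−δ):
13 ≥ 17(1−δ^2) + 10δ^2, so 7·δ^2 ≥ 4 and δ^2 ≥ 4/7.
δ ≥ (4/7)^(1/2) ≈ 0.756.

0.756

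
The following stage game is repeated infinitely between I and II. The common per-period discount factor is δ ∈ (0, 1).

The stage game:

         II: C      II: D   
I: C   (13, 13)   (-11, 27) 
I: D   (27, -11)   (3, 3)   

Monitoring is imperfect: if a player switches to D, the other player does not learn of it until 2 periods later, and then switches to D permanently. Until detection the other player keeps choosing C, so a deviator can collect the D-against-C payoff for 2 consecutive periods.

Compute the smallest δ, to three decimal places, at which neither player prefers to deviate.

Deviating for the 2 undetected periods gains 27−13 = 14 per period over cooperation, then loses 13−3 = 10 per period forever once punishment starts.
Gain: 14(1 + δ + … + δ^1); loss: 10·δ^2/(1−δ).
No profitable deviation ⇔ 14(1−δ^2) ≤ 10·δ^2, i.e. δ^2 ≥ 14/(14+10) = 7/12.
Hence δ ≥ (7/12)^(1/2) ≈ 0.764.

0.764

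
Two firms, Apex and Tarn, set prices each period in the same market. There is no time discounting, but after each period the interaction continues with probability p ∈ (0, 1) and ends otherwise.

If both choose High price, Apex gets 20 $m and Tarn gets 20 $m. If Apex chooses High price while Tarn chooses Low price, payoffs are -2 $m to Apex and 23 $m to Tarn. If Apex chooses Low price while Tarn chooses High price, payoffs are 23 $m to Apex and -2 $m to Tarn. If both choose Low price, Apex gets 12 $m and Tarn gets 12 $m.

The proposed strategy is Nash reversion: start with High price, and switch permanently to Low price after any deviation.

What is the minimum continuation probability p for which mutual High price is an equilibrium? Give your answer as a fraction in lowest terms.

Expected cooperation value is 20 + p·20 + p²·20 + … = 20/(1−p); deviation gives 23 + p·12/(1−p).
20 ≥ 23(1−p) + 12p ⇒ 11p ≥ 3 ⇒ p ≥ 3/11.

3/11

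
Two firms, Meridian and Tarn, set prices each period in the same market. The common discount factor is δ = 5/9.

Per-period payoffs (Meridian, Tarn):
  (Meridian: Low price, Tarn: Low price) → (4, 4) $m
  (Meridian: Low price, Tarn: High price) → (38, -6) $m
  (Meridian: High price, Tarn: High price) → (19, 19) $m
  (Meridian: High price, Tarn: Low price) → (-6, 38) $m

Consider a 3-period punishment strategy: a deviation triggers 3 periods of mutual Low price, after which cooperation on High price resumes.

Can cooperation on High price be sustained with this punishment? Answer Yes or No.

No

A one-shot deviation gives 38 now, then 4 for 3 periods, then back to 19.
Gain from deviating: (38−19) today; loss: (19−4) in each of the next 3 periods.
No-deviation condition: (19−4)(δ+…+δ^3) ≥ 38−19, i.e. δ+…+δ^3 ≥ 19/15.
At δ = 5/9: δ+…+δ^3 = 1.0357 < 1.2667.
So cooperation is not sustainable.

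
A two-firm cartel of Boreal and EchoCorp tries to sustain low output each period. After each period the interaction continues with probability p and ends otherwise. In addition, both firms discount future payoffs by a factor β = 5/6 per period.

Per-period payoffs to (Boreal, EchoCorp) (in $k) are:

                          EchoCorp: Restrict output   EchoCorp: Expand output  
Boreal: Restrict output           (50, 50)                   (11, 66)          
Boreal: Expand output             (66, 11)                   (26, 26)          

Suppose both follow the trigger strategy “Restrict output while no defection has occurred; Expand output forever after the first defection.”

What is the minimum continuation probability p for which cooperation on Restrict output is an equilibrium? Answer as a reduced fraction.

12/25

With continuation probability p and discount β, the effective per-period discount factor is βp.
Grim-trigger IC: βp ≥ (66−50)/(66−26) = 2/5.
So p ≥ (2/5)/(5/6) = 12/25.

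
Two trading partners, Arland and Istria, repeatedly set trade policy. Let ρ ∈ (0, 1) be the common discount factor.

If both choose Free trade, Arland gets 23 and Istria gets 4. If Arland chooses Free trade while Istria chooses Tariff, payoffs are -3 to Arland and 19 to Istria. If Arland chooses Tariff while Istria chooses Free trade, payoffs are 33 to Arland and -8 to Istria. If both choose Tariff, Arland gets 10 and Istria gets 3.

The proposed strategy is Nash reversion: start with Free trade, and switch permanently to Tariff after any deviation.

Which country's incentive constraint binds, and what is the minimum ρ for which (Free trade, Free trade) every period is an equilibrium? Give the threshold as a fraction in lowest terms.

Arland's threshold: (33−23)/(33−10) = 10/23.
Istria's threshold: (19−4)/(19−3) = 15/16.
10/23 < 15/16, so Istria binds and ρ* = 15/16.

Istria; ρ ≥ 15/16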